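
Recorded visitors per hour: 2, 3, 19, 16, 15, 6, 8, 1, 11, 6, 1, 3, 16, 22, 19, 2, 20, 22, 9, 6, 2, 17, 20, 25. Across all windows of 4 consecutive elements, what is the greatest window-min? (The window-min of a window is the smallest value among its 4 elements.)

(2, 3, 19, 16) → min 2
(3, 19, 16, 15) → min 3
(19, 16, 15, 6) → min 6
(16, 15, 6, 8) → min 6
(15, 6, 8, 1) → min 1
(6, 8, 1, 11) → min 1
(8, 1, 11, 6) → min 1
(1, 11, 6, 1) → min 1
(11, 6, 1, 3) → min 1
(6, 1, 3, 16) → min 1
(1, 3, 16, 22) → min 1
(3, 16, 22, 19) → min 3
(16, 22, 19, 2) → min 2
(22, 19, 2, 20) → min 2
(19, 2, 20, 22) → min 2
(2, 20, 22, 9) → min 2
(20, 22, 9, 6) → min 6
(22, 9, 6, 2) → min 2
(9, 6, 2, 17) → min 2
(6, 2, 17, 20) → min 2
(2, 17, 20, 25) → min 2
Greatest of these is 6.

6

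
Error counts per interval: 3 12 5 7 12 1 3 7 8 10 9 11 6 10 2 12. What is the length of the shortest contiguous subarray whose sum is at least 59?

7

add 3: running sum 3 < 59
add 12: running sum 15 < 59
add 5: running sum 20 < 59
add 7: running sum 27 < 59
add 12: running sum 39 < 59
add 1: running sum 40 < 59
add 3: running sum 43 < 59
add 7: running sum 50 < 59
add 8: running sum 58 < 59
end 9: [12, 5, 7, 12, 1, 3, 7, 8, 10] sum 65, len 9
end 10: [5, 7, 12, 1, 3, 7, 8, 10, 9] sum 62, len 9
end 11: [12, 1, 3, 7, 8, 10, 9, 11] sum 61, len 8
end 12: [12, 1, 3, 7, 8, 10, 9, 11, 6] sum 67, len 9
end 13: [7, 8, 10, 9, 11, 6, 10] sum 61, len 7
end 14: [7, 8, 10, 9, 11, 6, 10, 2] sum 63, len 8
end 15: [10, 9, 11, 6, 10, 2, 12] sum 60, len 7
Shortest qualifying length: 7.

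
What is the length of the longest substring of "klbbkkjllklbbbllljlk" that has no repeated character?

3

add k: [k] len 1
add l: [k, l] len 2
add b: [k, l, b] len 3
add b (repeat b, move left end past it): [b] len 1
add k: [b, k] len 2
add k (repeat k, move left end past it): [k] len 1
add j: [k, j] len 2
add l: [k, j, l] len 3
add l (repeat l, move left end past it): [l] len 1
add k: [l, k] len 2
add l (repeat l, move left end past it): [k, l] len 2
add b: [k, l, b] len 3
add b (repeat b, move left end past it): [b] len 1
add b (repeat b, move left end past it): [b] len 1
add l: [b, l] len 2
add l (repeat l, move left end past it): [l] len 1
add l (repeat l, move left end past it): [l] len 1
add j: [l, j] len 2
add l (repeat l, move left end past it): [j, l] len 2
add k: [j, l, k] len 3
Longest all-distinct length: 3.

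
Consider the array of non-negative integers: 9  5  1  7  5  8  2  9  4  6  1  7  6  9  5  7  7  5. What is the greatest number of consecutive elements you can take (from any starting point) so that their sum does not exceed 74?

→ 9: sum 9, len 1
→ 5: sum 14, len 2
→ 1: sum 15, len 3
→ 7: sum 22, len 4
→ 5: sum 27, len 5
→ 8: sum 35, len 6
→ 2: sum 37, len 7
→ 9: sum 46, len 8
→ 4: sum 50, len 9
→ 6: sum 56, len 10
→ 1: sum 57, len 11
→ 7: sum 64, len 12
→ 6: sum 70, len 13
→ 9 (dropped 9): sum 70, len 13
→ 5 (dropped 5): sum 70, len 13
→ 7 (dropped 1, 7): sum 69, len 12
→ 7 (dropped 5): sum 71, len 12
→ 5 (dropped 8): sum 68, len 12
Longest length seen: 13.

13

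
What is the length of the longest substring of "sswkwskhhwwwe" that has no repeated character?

4

add s: [s] len 1
add s (repeat s, move left end past it): [s] len 1
add w: [s, w] len 2
add k: [s, w, k] len 3
add w (repeat w, move left end past it): [k, w] len 2
add s: [k, w, s] len 3
add k (repeat k, move left end past it): [w, s, k] len 3
add h: [w, s, k, h] len 4
add h (repeat h, move left end past it): [h] len 1
add w: [h, w] len 2
add w (repeat w, move left end past it): [w] len 1
add w (repeat w, move left end past it): [w] len 1
add e: [w, e] len 2
Longest all-distinct length: 4.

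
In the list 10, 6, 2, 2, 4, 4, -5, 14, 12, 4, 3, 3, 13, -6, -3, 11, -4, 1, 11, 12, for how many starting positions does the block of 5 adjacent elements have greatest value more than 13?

5

10 6 2 2 4 → max 10
6 2 2 4 4 → max 6
2 2 4 4 -5 → max 4
2 4 4 -5 14 → max 14  > 13 ✓
4 4 -5 14 12 → max 14  > 13 ✓
4 -5 14 12 4 → max 14  > 13 ✓
-5 14 12 4 3 → max 14  > 13 ✓
14 12 4 3 3 → max 14  > 13 ✓
12 4 3 3 13 → max 13
4 3 3 13 -6 → max 13
3 3 13 -6 -3 → max 13
3 13 -6 -3 11 → max 13
13 -6 -3 11 -4 → max 13
-6 -3 11 -4 1 → max 11
-3 11 -4 1 11 → max 11
11 -4 1 11 12 → max 12
5 windows satisfy the condition.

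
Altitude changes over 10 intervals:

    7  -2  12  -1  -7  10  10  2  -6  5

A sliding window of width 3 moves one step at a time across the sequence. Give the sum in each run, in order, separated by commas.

(7, -2, 12) → sum 17
(-2, 12, -1) → sum 9
(12, -1, -7) → sum 4
(-1, -7, 10) → sum 2
(-7, 10, 10) → sum 13
(10, 10, 2) → sum 22
(10, 2, -6) → sum 6
(2, -6, 5) → sum 1

17, 9, 4, 2, 13, 22, 6, 1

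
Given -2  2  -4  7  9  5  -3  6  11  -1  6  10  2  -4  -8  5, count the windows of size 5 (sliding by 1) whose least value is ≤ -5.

2

-2 2 -4 7 9 → min -4
2 -4 7 9 5 → min -4
-4 7 9 5 -3 → min -4
7 9 5 -3 6 → min -3
9 5 -3 6 11 → min -3
5 -3 6 11 -1 → min -3
-3 6 11 -1 6 → min -3
6 11 -1 6 10 → min -1
11 -1 6 10 2 → min -1
-1 6 10 2 -4 → min -4
6 10 2 -4 -8 → min -8  ≤ -5 ✓
10 2 -4 -8 5 → min -8  ≤ -5 ✓
2 windows satisfy the condition.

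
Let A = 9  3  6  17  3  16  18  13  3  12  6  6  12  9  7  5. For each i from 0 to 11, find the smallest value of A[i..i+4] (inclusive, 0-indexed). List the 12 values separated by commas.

3, 3, 3, 3, 3, 3, 3, 3, 3, 6, 6, 5

Sliding a size-5 window across the 16 values:
[9, 3, 6, 17, 3] → min 3
[3, 6, 17, 3, 16] → min 3
[6, 17, 3, 16, 18] → min 3
[17, 3, 16, 18, 13] → min 3
[3, 16, 18, 13, 3] → min 3
[16, 18, 13, 3, 12] → min 3
[18, 13, 3, 12, 6] → min 3
[13, 3, 12, 6, 6] → min 3
[3, 12, 6, 6, 12] → min 3
[12, 6, 6, 12, 9] → min 6
[6, 6, 12, 9, 7] → min 6
[6, 12, 9, 7, 5] → min 5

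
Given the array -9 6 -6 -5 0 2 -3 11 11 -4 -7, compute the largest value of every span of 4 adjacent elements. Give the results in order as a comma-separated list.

(-9, 6, -6, -5) → max 6
(6, -6, -5, 0) → max 6
(-6, -5, 0, 2) → max 2
(-5, 0, 2, -3) → max 2
(0, 2, -3, 11) → max 11
(2, -3, 11, 11) → max 11
(-3, 11, 11, -4) → max 11
(11, 11, -4, -7) → max 11

6, 6, 2, 2, 11, 11, 11, 11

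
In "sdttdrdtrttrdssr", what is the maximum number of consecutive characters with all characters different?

4

add s: [s] len 1
add d: [s, d] len 2
add t: [s, d, t] len 3
add t (repeat t, move left end past it): [t] len 1
add d: [t, d] len 2
add r: [t, d, r] len 3
add d (repeat d, move left end past it): [r, d] len 2
add t: [r, d, t] len 3
add r (repeat r, move left end past it): [d, t, r] len 3
add t (repeat t, move left end past it): [r, t] len 2
add t (repeat t, move left end past it): [t] len 1
add r: [t, r] len 2
add d: [t, r, d] len 3
add s: [t, r, d, s] len 4
add s (repeat s, move left end past it): [s] len 1
add r: [s, r] len 2
Longest all-distinct length: 4.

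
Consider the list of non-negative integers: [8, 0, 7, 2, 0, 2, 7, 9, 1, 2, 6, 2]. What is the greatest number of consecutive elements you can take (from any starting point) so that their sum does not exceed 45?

[8] sum 8 len 1
[8, 0] sum 8 len 2
[8, 0, 7] sum 15 len 3
[8, 0, 7, 2] sum 17 len 4
[8, 0, 7, 2, 0] sum 17 len 5
[8, 0, 7, 2, 0, 2] sum 19 len 6
[8, 0, 7, 2, 0, 2, 7] sum 26 len 7
[8, 0, 7, 2, 0, 2, 7, 9] sum 35 len 8
[8, 0, 7, 2, 0, 2, 7, 9, 1] sum 36 len 9
[8, 0, 7, 2, 0, 2, 7, 9, 1, 2] sum 38 len 10
[8, 0, 7, 2, 0, 2, 7, 9, 1, 2, 6] sum 44 len 11
[0, 7, 2, 0, 2, 7, 9, 1, 2, 6, 2] sum 38 len 11
Longest length seen: 11.

11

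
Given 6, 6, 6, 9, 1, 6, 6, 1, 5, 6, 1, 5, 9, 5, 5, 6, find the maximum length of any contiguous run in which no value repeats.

[6] len 1
[6] len 1
[6] len 1
[6, 9] len 2
[6, 9, 1] len 3
[9, 1, 6] len 3
[6] len 1
[6, 1] len 2
[6, 1, 5] len 3
[1, 5, 6] len 3
[5, 6, 1] len 3
[6, 1, 5] len 3
[6, 1, 5, 9] len 4
[9, 5] len 2
[5] len 1
[5, 6] len 2
Longest all-distinct length: 4.

4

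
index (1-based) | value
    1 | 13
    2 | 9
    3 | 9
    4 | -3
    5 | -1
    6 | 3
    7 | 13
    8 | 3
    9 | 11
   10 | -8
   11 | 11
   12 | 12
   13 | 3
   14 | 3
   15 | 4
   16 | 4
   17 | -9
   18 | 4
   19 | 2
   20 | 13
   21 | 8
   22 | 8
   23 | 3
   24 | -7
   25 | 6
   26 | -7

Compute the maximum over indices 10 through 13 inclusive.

Elements at indices 10..13: -8, 11, 12, 3
max(-8, 11, 12, 3) = 12

12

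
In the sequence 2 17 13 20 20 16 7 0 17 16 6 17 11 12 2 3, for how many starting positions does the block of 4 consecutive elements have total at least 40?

11

2 17 13 20 → sum 52  ≥ 40 ✓
17 13 20 20 → sum 70  ≥ 40 ✓
13 20 20 16 → sum 69  ≥ 40 ✓
20 20 16 7 → sum 63  ≥ 40 ✓
20 16 7 0 → sum 43  ≥ 40 ✓
16 7 0 17 → sum 40  ≥ 40 ✓
7 0 17 16 → sum 40  ≥ 40 ✓
0 17 16 6 → sum 39
17 16 6 17 → sum 56  ≥ 40 ✓
16 6 17 11 → sum 50  ≥ 40 ✓
6 17 11 12 → sum 46  ≥ 40 ✓
17 11 12 2 → sum 42  ≥ 40 ✓
11 12 2 3 → sum 28
11 windows satisfy the condition.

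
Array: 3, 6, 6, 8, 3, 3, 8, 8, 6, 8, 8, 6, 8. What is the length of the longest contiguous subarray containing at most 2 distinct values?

Extend right; when distinct count exceeds 2, shrink from the left:
add 3: window [3] (1 distinct), len 1
add 6: window [3, 6] (2 distinct), len 2
add 6: window [3, 6, 6] (2 distinct), len 3
add 8: window [6, 6, 8] (2 distinct), len 3
add 3: window [8, 3] (2 distinct), len 2
add 3: window [8, 3, 3] (2 distinct), len 3
add 8: window [8, 3, 3, 8] (2 distinct), len 4
add 8: window [8, 3, 3, 8, 8] (2 distinct), len 5
add 6: window [8, 8, 6] (2 distinct), len 3
add 8: window [8, 8, 6, 8] (2 distinct), len 4
add 8: window [8, 8, 6, 8, 8] (2 distinct), len 5
add 6: window [8, 8, 6, 8, 8, 6] (2 distinct), len 6
add 8: window [8, 8, 6, 8, 8, 6, 8] (2 distinct), len 7
Longest length with ≤2 distinct: 7.

7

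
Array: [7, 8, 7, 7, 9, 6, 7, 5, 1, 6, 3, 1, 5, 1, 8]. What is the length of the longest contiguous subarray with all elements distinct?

add 7: [7] len 1
add 8: [7, 8] len 2
add 7 (repeat 7, move left end past it): [8, 7] len 2
add 7 (repeat 7, move left end past it): [7] len 1
add 9: [7, 9] len 2
add 6: [7, 9, 6] len 3
add 7 (repeat 7, move left end past it): [9, 6, 7] len 3
add 5: [9, 6, 7, 5] len 4
add 1: [9, 6, 7, 5, 1] len 5
add 6 (repeat 6, move left end past it): [7, 5, 1, 6] len 4
add 3: [7, 5, 1, 6, 3] len 5
add 1 (repeat 1, move left end past it): [6, 3, 1] len 3
add 5: [6, 3, 1, 5] len 4
add 1 (repeat 1, move left end past it): [5, 1] len 2
add 8: [5, 1, 8] len 3
Longest all-distinct length: 5.

5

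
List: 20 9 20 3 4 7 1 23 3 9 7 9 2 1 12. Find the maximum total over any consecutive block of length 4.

[20, 9, 20, 3] → sum 52
[9, 20, 3, 4] → sum 36
[20, 3, 4, 7] → sum 34
[3, 4, 7, 1] → sum 15
[4, 7, 1, 23] → sum 35
[7, 1, 23, 3] → sum 34
[1, 23, 3, 9] → sum 36
[23, 3, 9, 7] → sum 42
[3, 9, 7, 9] → sum 28
[9, 7, 9, 2] → sum 27
[7, 9, 2, 1] → sum 19
[9, 2, 1, 12] → sum 24
Maximum of these is 52.

52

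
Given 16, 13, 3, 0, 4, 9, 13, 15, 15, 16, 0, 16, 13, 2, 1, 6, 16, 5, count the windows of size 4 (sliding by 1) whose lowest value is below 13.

(16, 13, 3, 0) → min 0  < 13 ✓
(13, 3, 0, 4) → min 0  < 13 ✓
(3, 0, 4, 9) → min 0  < 13 ✓
(0, 4, 9, 13) → min 0  < 13 ✓
(4, 9, 13, 15) → min 4  < 13 ✓
(9, 13, 15, 15) → min 9  < 13 ✓
(13, 15, 15, 16) → min 13
(15, 15, 16, 0) → min 0  < 13 ✓
(15, 16, 0, 16) → min 0  < 13 ✓
(16, 0, 16, 13) → min 0  < 13 ✓
(0, 16, 13, 2) → min 0  < 13 ✓
(16, 13, 2, 1) → min 1  < 13 ✓
(13, 2, 1, 6) → min 1  < 13 ✓
(2, 1, 6, 16) → min 1  < 13 ✓
(1, 6, 16, 5) → min 1  < 13 ✓
14 windows satisfy the condition.

14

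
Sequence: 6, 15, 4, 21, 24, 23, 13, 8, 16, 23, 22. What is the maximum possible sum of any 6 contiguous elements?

[6, 15, 4, 21, 24, 23] → sum 93
[15, 4, 21, 24, 23, 13] → sum 100
[4, 21, 24, 23, 13, 8] → sum 93
[21, 24, 23, 13, 8, 16] → sum 105
[24, 23, 13, 8, 16, 23] → sum 107
[23, 13, 8, 16, 23, 22] → sum 105
Maximum of these is 107.

107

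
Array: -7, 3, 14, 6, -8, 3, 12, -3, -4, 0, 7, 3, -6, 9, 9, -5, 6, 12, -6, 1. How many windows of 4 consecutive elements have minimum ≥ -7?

-7 3 14 6 → min -7  ≥ -7 ✓
3 14 6 -8 → min -8
14 6 -8 3 → min -8
6 -8 3 12 → min -8
-8 3 12 -3 → min -8
3 12 -3 -4 → min -4  ≥ -7 ✓
12 -3 -4 0 → min -4  ≥ -7 ✓
-3 -4 0 7 → min -4  ≥ -7 ✓
-4 0 7 3 → min -4  ≥ -7 ✓
0 7 3 -6 → min -6  ≥ -7 ✓
7 3 -6 9 → min -6  ≥ -7 ✓
3 -6 9 9 → min -6  ≥ -7 ✓
-6 9 9 -5 → min -6  ≥ -7 ✓
9 9 -5 6 → min -5  ≥ -7 ✓
9 -5 6 12 → min -5  ≥ -7 ✓
-5 6 12 -6 → min -6  ≥ -7 ✓
6 12 -6 1 → min -6  ≥ -7 ✓
13 windows satisfy the condition.

13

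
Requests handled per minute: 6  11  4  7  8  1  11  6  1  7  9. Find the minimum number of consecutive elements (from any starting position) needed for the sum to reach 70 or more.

add 6: running sum 6 < 70
add 11: running sum 17 < 70
add 4: running sum 21 < 70
add 7: running sum 28 < 70
add 8: running sum 36 < 70
add 1: running sum 37 < 70
add 11: running sum 48 < 70
add 6: running sum 54 < 70
add 1: running sum 55 < 70
add 7: running sum 62 < 70
add 9: shortest ending here [6, 11, 4, 7, 8, 1, 11, 6, 1, 7, 9] sum 71, len 11
Shortest qualifying length: 11.

11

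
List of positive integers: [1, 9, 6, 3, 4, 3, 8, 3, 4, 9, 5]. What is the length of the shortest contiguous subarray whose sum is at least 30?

Extend right; whenever the sum reaches 30, record the length and shrink from the left:
add 1: running sum 1 < 30
add 9: running sum 10 < 30
add 6: running sum 16 < 30
add 3: running sum 19 < 30
add 4: running sum 23 < 30
add 3: running sum 26 < 30
add 8: shortest ending here [9, 6, 3, 4, 3, 8] sum 33, len 6
add 3: shortest ending here [9, 6, 3, 4, 3, 8, 3] sum 36, len 7
add 4: shortest ending here [6, 3, 4, 3, 8, 3, 4] sum 31, len 7
add 9: shortest ending here [4, 3, 8, 3, 4, 9] sum 31, len 6
add 5: shortest ending here [3, 8, 3, 4, 9, 5] sum 32, len 6
Shortest qualifying length: 6.

6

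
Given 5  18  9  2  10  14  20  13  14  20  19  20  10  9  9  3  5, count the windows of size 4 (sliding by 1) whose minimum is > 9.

5 18 9 2 → min 2
18 9 2 10 → min 2
9 2 10 14 → min 2
2 10 14 20 → min 2
10 14 20 13 → min 10  > 9 ✓
14 20 13 14 → min 13  > 9 ✓
20 13 14 20 → min 13  > 9 ✓
13 14 20 19 → min 13  > 9 ✓
14 20 19 20 → min 14  > 9 ✓
20 19 20 10 → min 10  > 9 ✓
19 20 10 9 → min 9
20 10 9 9 → min 9
10 9 9 3 → min 3
9 9 3 5 → min 3
6 windows satisfy the condition.

6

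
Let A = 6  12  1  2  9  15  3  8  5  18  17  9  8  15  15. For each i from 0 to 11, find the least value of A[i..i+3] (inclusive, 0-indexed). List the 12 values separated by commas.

1, 1, 1, 2, 3, 3, 3, 5, 5, 8, 8, 8

[6, 12, 1, 2] → min 1
[12, 1, 2, 9] → min 1
[1, 2, 9, 15] → min 1
[2, 9, 15, 3] → min 2
[9, 15, 3, 8] → min 3
[15, 3, 8, 5] → min 3
[3, 8, 5, 18] → min 3
[8, 5, 18, 17] → min 5
[5, 18, 17, 9] → min 5
[18, 17, 9, 8] → min 8
[17, 9, 8, 15] → min 8
[9, 8, 15, 15] → min 8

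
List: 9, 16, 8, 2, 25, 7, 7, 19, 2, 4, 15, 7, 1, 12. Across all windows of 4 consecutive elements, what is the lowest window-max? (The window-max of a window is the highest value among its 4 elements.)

Each size-4 window and its max:
[9, 16, 8, 2] → max 16
[16, 8, 2, 25] → max 25
[8, 2, 25, 7] → max 25
[2, 25, 7, 7] → max 25
[25, 7, 7, 19] → max 25
[7, 7, 19, 2] → max 19
[7, 19, 2, 4] → max 19
[19, 2, 4, 15] → max 19
[2, 4, 15, 7] → max 15
[4, 15, 7, 1] → max 15
[15, 7, 1, 12] → max 15
Lowest of these is 15.

15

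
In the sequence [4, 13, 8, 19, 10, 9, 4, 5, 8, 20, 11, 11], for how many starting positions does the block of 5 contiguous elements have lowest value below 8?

[4, 13, 8, 19, 10] → min 4  < 8 ✓
[13, 8, 19, 10, 9] → min 8
[8, 19, 10, 9, 4] → min 4  < 8 ✓
[19, 10, 9, 4, 5] → min 4  < 8 ✓
[10, 9, 4, 5, 8] → min 4  < 8 ✓
[9, 4, 5, 8, 20] → min 4  < 8 ✓
[4, 5, 8, 20, 11] → min 4  < 8 ✓
[5, 8, 20, 11, 11] → min 5  < 8 ✓
7 windows satisfy the condition.

7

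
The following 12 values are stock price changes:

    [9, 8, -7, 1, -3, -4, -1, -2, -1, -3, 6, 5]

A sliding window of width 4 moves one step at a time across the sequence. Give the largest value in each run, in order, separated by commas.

9, 8, 1, 1, -1, -1, -1, 6, 6

(9, 8, -7, 1) → max 9
(8, -7, 1, -3) → max 8
(-7, 1, -3, -4) → max 1
(1, -3, -4, -1) → max 1
(-3, -4, -1, -2) → max -1
(-4, -1, -2, -1) → max -1
(-1, -2, -1, -3) → max -1
(-2, -1, -3, 6) → max 6
(-1, -3, 6, 5) → max 6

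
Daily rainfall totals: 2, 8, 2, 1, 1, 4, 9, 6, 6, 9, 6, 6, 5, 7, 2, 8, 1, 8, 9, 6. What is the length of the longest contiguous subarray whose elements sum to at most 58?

11

Extend to the right; shrink from the left whenever the sum exceeds 58:
add 2: [2] sum 2, len 1
add 8: [2, 8] sum 10, len 2
add 2: [2, 8, 2] sum 12, len 3
add 1: [2, 8, 2, 1] sum 13, len 4
add 1: [2, 8, 2, 1, 1] sum 14, len 5
add 4: [2, 8, 2, 1, 1, 4] sum 18, len 6
add 9: [2, 8, 2, 1, 1, 4, 9] sum 27, len 7
add 6: [2, 8, 2, 1, 1, 4, 9, 6] sum 33, len 8
add 6: [2, 8, 2, 1, 1, 4, 9, 6, 6] sum 39, len 9
add 9: [2, 8, 2, 1, 1, 4, 9, 6, 6, 9] sum 48, len 10
add 6: [2, 8, 2, 1, 1, 4, 9, 6, 6, 9, 6] sum 54, len 11
add 6: [8, 2, 1, 1, 4, 9, 6, 6, 9, 6, 6] sum 58, len 11
add 5: [2, 1, 1, 4, 9, 6, 6, 9, 6, 6, 5] sum 55, len 11
add 7: [4, 9, 6, 6, 9, 6, 6, 5, 7] sum 58, len 9
add 2: [9, 6, 6, 9, 6, 6, 5, 7, 2] sum 56, len 9
add 8: [6, 6, 9, 6, 6, 5, 7, 2, 8] sum 55, len 9
add 1: [6, 6, 9, 6, 6, 5, 7, 2, 8, 1] sum 56, len 10
add 8: [6, 9, 6, 6, 5, 7, 2, 8, 1, 8] sum 58, len 10
add 9: [6, 6, 5, 7, 2, 8, 1, 8, 9] sum 52, len 9
add 6: [6, 6, 5, 7, 2, 8, 1, 8, 9, 6] sum 58, len 10
Longest length seen: 11.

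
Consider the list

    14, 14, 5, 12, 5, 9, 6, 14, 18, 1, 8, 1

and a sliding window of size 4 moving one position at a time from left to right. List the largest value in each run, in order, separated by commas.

[14, 14, 5, 12] → max 14
[14, 5, 12, 5] → max 14
[5, 12, 5, 9] → max 12
[12, 5, 9, 6] → max 12
[5, 9, 6, 14] → max 14
[9, 6, 14, 18] → max 18
[6, 14, 18, 1] → max 18
[14, 18, 1, 8] → max 18
[18, 1, 8, 1] → max 18

14, 14, 12, 12, 14, 18, 18, 18, 18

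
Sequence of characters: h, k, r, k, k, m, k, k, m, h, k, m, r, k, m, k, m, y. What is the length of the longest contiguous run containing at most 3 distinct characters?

add h: window [h] (1 distinct), len 1
add k: window [h, k] (2 distinct), len 2
add r: window [h, k, r] (3 distinct), len 3
add k: window [h, k, r, k] (3 distinct), len 4
add k: window [h, k, r, k, k] (3 distinct), len 5
add m: window [k, r, k, k, m] (3 distinct), len 5
add k: window [k, r, k, k, m, k] (3 distinct), len 6
add k: window [k, r, k, k, m, k, k] (3 distinct), len 7
add m: window [k, r, k, k, m, k, k, m] (3 distinct), len 8
add h: window [k, k, m, k, k, m, h] (3 distinct), len 7
add k: window [k, k, m, k, k, m, h, k] (3 distinct), len 8
add m: window [k, k, m, k, k, m, h, k, m] (3 distinct), len 9
add r: window [k, m, r] (3 distinct), len 3
add k: window [k, m, r, k] (3 distinct), len 4
add m: window [k, m, r, k, m] (3 distinct), len 5
add k: window [k, m, r, k, m, k] (3 distinct), len 6
add m: window [k, m, r, k, m, k, m] (3 distinct), len 7
add y: window [k, m, k, m, y] (3 distinct), len 5
Longest length with ≤3 distinct: 9.

9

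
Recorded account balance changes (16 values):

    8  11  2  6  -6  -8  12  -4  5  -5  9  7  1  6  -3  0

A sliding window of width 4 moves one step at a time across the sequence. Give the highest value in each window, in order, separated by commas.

8 11 2 6 → max 11
11 2 6 -6 → max 11
2 6 -6 -8 → max 6
6 -6 -8 12 → max 12
-6 -8 12 -4 → max 12
-8 12 -4 5 → max 12
12 -4 5 -5 → max 12
-4 5 -5 9 → max 9
5 -5 9 7 → max 9
-5 9 7 1 → max 9
9 7 1 6 → max 9
7 1 6 -3 → max 7
1 6 -3 0 → max 6

11, 11, 6, 12, 12, 12, 12, 9, 9, 9, 9, 7, 6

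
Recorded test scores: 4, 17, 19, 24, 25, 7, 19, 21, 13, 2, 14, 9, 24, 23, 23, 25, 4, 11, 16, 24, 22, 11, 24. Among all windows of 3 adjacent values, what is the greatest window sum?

Window sums for each of the 21 positions:
(4, 17, 19) → sum 40
(17, 19, 24) → sum 60
(19, 24, 25) → sum 68
(24, 25, 7) → sum 56
(25, 7, 19) → sum 51
(7, 19, 21) → sum 47
(19, 21, 13) → sum 53
(21, 13, 2) → sum 36
(13, 2, 14) → sum 29
(2, 14, 9) → sum 25
(14, 9, 24) → sum 47
(9, 24, 23) → sum 56
(24, 23, 23) → sum 70
(23, 23, 25) → sum 71
(23, 25, 4) → sum 52
(25, 4, 11) → sum 40
(4, 11, 16) → sum 31
(11, 16, 24) → sum 51
(16, 24, 22) → sum 62
(24, 22, 11) → sum 57
(22, 11, 24) → sum 57
Greatest of these is 71.

71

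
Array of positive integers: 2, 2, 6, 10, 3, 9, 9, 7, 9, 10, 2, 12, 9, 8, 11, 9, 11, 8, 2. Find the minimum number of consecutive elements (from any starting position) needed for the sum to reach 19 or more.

add 2: running sum 2 < 19
add 2: running sum 4 < 19
add 6: running sum 10 < 19
add 10: shortest ending here [2, 2, 6, 10] sum 20, len 4
add 3: shortest ending here [6, 10, 3] sum 19, len 3
add 9: shortest ending here [10, 3, 9] sum 22, len 3
add 9: shortest ending here [3, 9, 9] sum 21, len 3
add 7: shortest ending here [9, 9, 7] sum 25, len 3
add 9: shortest ending here [9, 7, 9] sum 25, len 3
add 10: shortest ending here [9, 10] sum 19, len 2
add 2: shortest ending here [9, 10, 2] sum 21, len 3
add 12: shortest ending here [10, 2, 12] sum 24, len 3
add 9: shortest ending here [12, 9] sum 21, len 2
add 8: shortest ending here [12, 9, 8] sum 29, len 3
add 11: shortest ending here [8, 11] sum 19, len 2
add 9: shortest ending here [11, 9] sum 20, len 2
add 11: shortest ending here [9, 11] sum 20, len 2
add 8: shortest ending here [11, 8] sum 19, len 2
add 2: shortest ending here [11, 8, 2] sum 21, len 3
Shortest qualifying length: 2.

2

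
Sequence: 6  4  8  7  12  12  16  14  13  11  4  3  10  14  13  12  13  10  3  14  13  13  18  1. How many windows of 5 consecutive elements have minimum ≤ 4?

6 4 8 7 12 → min 4  ≤ 4 ✓
4 8 7 12 12 → min 4  ≤ 4 ✓
8 7 12 12 16 → min 7
7 12 12 16 14 → min 7
12 12 16 14 13 → min 12
12 16 14 13 11 → min 11
16 14 13 11 4 → min 4  ≤ 4 ✓
14 13 11 4 3 → min 3  ≤ 4 ✓
13 11 4 3 10 → min 3  ≤ 4 ✓
11 4 3 10 14 → min 3  ≤ 4 ✓
4 3 10 14 13 → min 3  ≤ 4 ✓
3 10 14 13 12 → min 3  ≤ 4 ✓
10 14 13 12 13 → min 10
14 13 12 13 10 → min 10
13 12 13 10 3 → min 3  ≤ 4 ✓
12 13 10 3 14 → min 3  ≤ 4 ✓
13 10 3 14 13 → min 3  ≤ 4 ✓
10 3 14 13 13 → min 3  ≤ 4 ✓
3 14 13 13 18 → min 3  ≤ 4 ✓
14 13 13 18 1 → min 1  ≤ 4 ✓
14 windows satisfy the condition.

14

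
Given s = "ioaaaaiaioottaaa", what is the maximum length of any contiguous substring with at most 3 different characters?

11

Extend right; when distinct count exceeds 3, shrink from the left:
add i: window [i] (1 distinct), len 1
add o: window [i, o] (2 distinct), len 2
add a: window [i, o, a] (3 distinct), len 3
add a: window [i, o, a, a] (3 distinct), len 4
add a: window [i, o, a, a, a] (3 distinct), len 5
add a: window [i, o, a, a, a, a] (3 distinct), len 6
add i: window [i, o, a, a, a, a, i] (3 distinct), len 7
add a: window [i, o, a, a, a, a, i, a] (3 distinct), len 8
add i: window [i, o, a, a, a, a, i, a, i] (3 distinct), len 9
add o: window [i, o, a, a, a, a, i, a, i, o] (3 distinct), len 10
add o: window [i, o, a, a, a, a, i, a, i, o, o] (3 distinct), len 11
add t: window [i, o, o, t] (3 distinct), len 4
add t: window [i, o, o, t, t] (3 distinct), len 5
add a: window [o, o, t, t, a] (3 distinct), len 5
add a: window [o, o, t, t, a, a] (3 distinct), len 6
add a: window [o, o, t, t, a, a, a] (3 distinct), len 7
Longest length with ≤3 distinct: 11.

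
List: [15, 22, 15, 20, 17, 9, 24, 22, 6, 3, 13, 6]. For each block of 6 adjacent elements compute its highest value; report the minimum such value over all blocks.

22

[15, 22, 15, 20, 17, 9] → max 22
[22, 15, 20, 17, 9, 24] → max 24
[15, 20, 17, 9, 24, 22] → max 24
[20, 17, 9, 24, 22, 6] → max 24
[17, 9, 24, 22, 6, 3] → max 24
[9, 24, 22, 6, 3, 13] → max 24
[24, 22, 6, 3, 13, 6] → max 24
Minimum of these is 22.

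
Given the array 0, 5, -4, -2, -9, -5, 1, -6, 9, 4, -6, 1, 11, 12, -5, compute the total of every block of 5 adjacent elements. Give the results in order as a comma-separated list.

-10, -15, -19, -21, -10, 3, 2, 2, 19, 22, 13

0 5 -4 -2 -9 → sum -10
5 -4 -2 -9 -5 → sum -15
-4 -2 -9 -5 1 → sum -19
-2 -9 -5 1 -6 → sum -21
-9 -5 1 -6 9 → sum -10
-5 1 -6 9 4 → sum 3
1 -6 9 4 -6 → sum 2
-6 9 4 -6 1 → sum 2
9 4 -6 1 11 → sum 19
4 -6 1 11 12 → sum 22
-6 1 11 12 -5 → sum 13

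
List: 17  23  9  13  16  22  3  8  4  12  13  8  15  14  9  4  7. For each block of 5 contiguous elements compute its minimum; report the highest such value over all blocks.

9

Each size-5 window and its min:
[17, 23, 9, 13, 16] → min 9
[23, 9, 13, 16, 22] → min 9
[9, 13, 16, 22, 3] → min 3
[13, 16, 22, 3, 8] → min 3
[16, 22, 3, 8, 4] → min 3
[22, 3, 8, 4, 12] → min 3
[3, 8, 4, 12, 13] → min 3
[8, 4, 12, 13, 8] → min 4
[4, 12, 13, 8, 15] → min 4
[12, 13, 8, 15, 14] → min 8
[13, 8, 15, 14, 9] → min 8
[8, 15, 14, 9, 4] → min 4
[15, 14, 9, 4, 7] → min 4
Highest of these is 9.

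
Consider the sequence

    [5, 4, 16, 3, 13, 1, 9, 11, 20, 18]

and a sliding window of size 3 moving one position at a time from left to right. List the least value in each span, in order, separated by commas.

(5, 4, 16) → min 4
(4, 16, 3) → min 3
(16, 3, 13) → min 3
(3, 13, 1) → min 1
(13, 1, 9) → min 1
(1, 9, 11) → min 1
(9, 11, 20) → min 9
(11, 20, 18) → min 11

4, 3, 3, 1, 1, 1, 9, 11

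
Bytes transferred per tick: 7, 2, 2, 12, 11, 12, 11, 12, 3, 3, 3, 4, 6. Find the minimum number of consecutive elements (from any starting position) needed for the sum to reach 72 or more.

9

Extend right; whenever the sum reaches 72, record the length and shrink from the left:
add 7: running sum 7 < 72
add 2: running sum 9 < 72
add 2: running sum 11 < 72
add 12: running sum 23 < 72
add 11: running sum 34 < 72
add 12: running sum 46 < 72
add 11: running sum 57 < 72
add 12: running sum 69 < 72
add 3: shortest ending here [7, 2, 2, 12, 11, 12, 11, 12, 3] sum 72, len 9
add 3: shortest ending here [7, 2, 2, 12, 11, 12, 11, 12, 3, 3] sum 75, len 10
add 3: shortest ending here [7, 2, 2, 12, 11, 12, 11, 12, 3, 3, 3] sum 78, len 11
add 4: shortest ending here [2, 12, 11, 12, 11, 12, 3, 3, 3, 4] sum 73, len 10
add 6: shortest ending here [12, 11, 12, 11, 12, 3, 3, 3, 4, 6] sum 77, len 10
Shortest qualifying length: 9.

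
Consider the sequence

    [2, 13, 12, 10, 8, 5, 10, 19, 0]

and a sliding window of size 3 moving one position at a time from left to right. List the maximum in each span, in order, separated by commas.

13, 13, 12, 10, 10, 19, 19

2 13 12 → max 13
13 12 10 → max 13
12 10 8 → max 12
10 8 5 → max 10
8 5 10 → max 10
5 10 19 → max 19
10 19 0 → max 19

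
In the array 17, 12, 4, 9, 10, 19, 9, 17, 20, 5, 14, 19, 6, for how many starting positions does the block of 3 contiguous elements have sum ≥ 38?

8

[17, 12, 4] → sum 33
[12, 4, 9] → sum 25
[4, 9, 10] → sum 23
[9, 10, 19] → sum 38  ≥ 38 ✓
[10, 19, 9] → sum 38  ≥ 38 ✓
[19, 9, 17] → sum 45  ≥ 38 ✓
[9, 17, 20] → sum 46  ≥ 38 ✓
[17, 20, 5] → sum 42  ≥ 38 ✓
[20, 5, 14] → sum 39  ≥ 38 ✓
[5, 14, 19] → sum 38  ≥ 38 ✓
[14, 19, 6] → sum 39  ≥ 38 ✓
8 windows satisfy the condition.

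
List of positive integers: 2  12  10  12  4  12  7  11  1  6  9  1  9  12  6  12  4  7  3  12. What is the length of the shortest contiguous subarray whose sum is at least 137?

18

add 2: running sum 2 < 137
add 12: running sum 14 < 137
add 10: running sum 24 < 137
add 12: running sum 36 < 137
add 4: running sum 40 < 137
add 12: running sum 52 < 137
add 7: running sum 59 < 137
add 11: running sum 70 < 137
add 1: running sum 71 < 137
add 6: running sum 77 < 137
add 9: running sum 86 < 137
add 1: running sum 87 < 137
add 9: running sum 96 < 137
add 12: running sum 108 < 137
add 6: running sum 114 < 137
add 12: running sum 126 < 137
add 4: running sum 130 < 137
end 17: [2, 12, 10, 12, 4, 12, 7, 11, 1, 6, 9, 1, 9, 12, 6, 12, 4, 7] sum 137, len 18
end 18: [12, 10, 12, 4, 12, 7, 11, 1, 6, 9, 1, 9, 12, 6, 12, 4, 7, 3] sum 138, len 18
end 19: [10, 12, 4, 12, 7, 11, 1, 6, 9, 1, 9, 12, 6, 12, 4, 7, 3, 12] sum 138, len 18
Shortest qualifying length: 18.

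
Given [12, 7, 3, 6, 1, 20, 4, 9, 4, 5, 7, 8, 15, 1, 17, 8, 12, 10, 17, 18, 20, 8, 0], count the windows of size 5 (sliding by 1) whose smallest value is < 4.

11

12 7 3 6 1 → min 1  < 4 ✓
7 3 6 1 20 → min 1  < 4 ✓
3 6 1 20 4 → min 1  < 4 ✓
6 1 20 4 9 → min 1  < 4 ✓
1 20 4 9 4 → min 1  < 4 ✓
20 4 9 4 5 → min 4
4 9 4 5 7 → min 4
9 4 5 7 8 → min 4
4 5 7 8 15 → min 4
5 7 8 15 1 → min 1  < 4 ✓
7 8 15 1 17 → min 1  < 4 ✓
8 15 1 17 8 → min 1  < 4 ✓
15 1 17 8 12 → min 1  < 4 ✓
1 17 8 12 10 → min 1  < 4 ✓
17 8 12 10 17 → min 8
8 12 10 17 18 → min 8
12 10 17 18 20 → min 10
10 17 18 20 8 → min 8
17 18 20 8 0 → min 0  < 4 ✓
11 windows satisfy the condition.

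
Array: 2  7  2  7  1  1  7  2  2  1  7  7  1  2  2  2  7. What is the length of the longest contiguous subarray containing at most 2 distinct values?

[2] 1 distinct, len 1
[2, 7] 2 distinct, len 2
[2, 7, 2] 2 distinct, len 3
[2, 7, 2, 7] 2 distinct, len 4
[7, 1] 2 distinct, len 2
[7, 1, 1] 2 distinct, len 3
[7, 1, 1, 7] 2 distinct, len 4
[7, 2] 2 distinct, len 2
[7, 2, 2] 2 distinct, len 3
[2, 2, 1] 2 distinct, len 3
[1, 7] 2 distinct, len 2
[1, 7, 7] 2 distinct, len 3
[1, 7, 7, 1] 2 distinct, len 4
[1, 2] 2 distinct, len 2
[1, 2, 2] 2 distinct, len 3
[1, 2, 2, 2] 2 distinct, len 4
[2, 2, 2, 7] 2 distinct, len 4
Longest length with ≤2 distinct: 4.

4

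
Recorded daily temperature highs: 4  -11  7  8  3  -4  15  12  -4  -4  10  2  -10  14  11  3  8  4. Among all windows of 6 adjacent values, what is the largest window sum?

41

Each size-6 window and its sum:
(4, -11, 7, 8, 3, -4) → sum 7
(-11, 7, 8, 3, -4, 15) → sum 18
(7, 8, 3, -4, 15, 12) → sum 41
(8, 3, -4, 15, 12, -4) → sum 30
(3, -4, 15, 12, -4, -4) → sum 18
(-4, 15, 12, -4, -4, 10) → sum 25
(15, 12, -4, -4, 10, 2) → sum 31
(12, -4, -4, 10, 2, -10) → sum 6
(-4, -4, 10, 2, -10, 14) → sum 8
(-4, 10, 2, -10, 14, 11) → sum 23
(10, 2, -10, 14, 11, 3) → sum 30
(2, -10, 14, 11, 3, 8) → sum 28
(-10, 14, 11, 3, 8, 4) → sum 30
Largest of these is 41.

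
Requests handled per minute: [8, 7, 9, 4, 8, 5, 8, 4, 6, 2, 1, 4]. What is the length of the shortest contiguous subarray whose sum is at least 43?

7

add 8: running sum 8 < 43
add 7: running sum 15 < 43
add 9: running sum 24 < 43
add 4: running sum 28 < 43
add 8: running sum 36 < 43
add 5: running sum 41 < 43
add 8: shortest ending here [8, 7, 9, 4, 8, 5, 8] sum 49, len 7
add 4: shortest ending here [7, 9, 4, 8, 5, 8, 4] sum 45, len 7
add 6: shortest ending here [9, 4, 8, 5, 8, 4, 6] sum 44, len 7
add 2: shortest ending here [9, 4, 8, 5, 8, 4, 6, 2] sum 46, len 8
add 1: shortest ending here [9, 4, 8, 5, 8, 4, 6, 2, 1] sum 47, len 9
add 4: shortest ending here [9, 4, 8, 5, 8, 4, 6, 2, 1, 4] sum 51, len 10
Shortest qualifying length: 7.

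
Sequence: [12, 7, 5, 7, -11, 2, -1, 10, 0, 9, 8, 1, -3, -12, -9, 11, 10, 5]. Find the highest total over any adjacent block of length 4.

Window sums for each of the 15 positions:
12 7 5 7 → sum 31
7 5 7 -11 → sum 8
5 7 -11 2 → sum 3
7 -11 2 -1 → sum -3
-11 2 -1 10 → sum 0
2 -1 10 0 → sum 11
-1 10 0 9 → sum 18
10 0 9 8 → sum 27
0 9 8 1 → sum 18
9 8 1 -3 → sum 15
8 1 -3 -12 → sum -6
1 -3 -12 -9 → sum -23
-3 -12 -9 11 → sum -13
-12 -9 11 10 → sum 0
-9 11 10 5 → sum 17
Highest of these is 31.

31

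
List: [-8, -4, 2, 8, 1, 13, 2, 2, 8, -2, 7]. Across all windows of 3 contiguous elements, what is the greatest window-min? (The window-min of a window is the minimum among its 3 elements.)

Window mins for each of the 9 positions:
-8 -4 2 → min -8
-4 2 8 → min -4
2 8 1 → min 1
8 1 13 → min 1
1 13 2 → min 1
13 2 2 → min 2
2 2 8 → min 2
2 8 -2 → min -2
8 -2 7 → min -2
Greatest of these is 2.

2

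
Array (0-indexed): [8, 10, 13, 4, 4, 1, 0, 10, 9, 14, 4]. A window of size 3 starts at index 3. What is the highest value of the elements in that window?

Elements at indices 3..5: 4, 4, 1
max(4, 4, 1) = 4

4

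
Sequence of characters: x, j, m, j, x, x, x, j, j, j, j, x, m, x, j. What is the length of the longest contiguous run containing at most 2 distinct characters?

Extend right; when distinct count exceeds 2, shrink from the left:
[x] 1 distinct, len 1
[x, j] 2 distinct, len 2
[j, m] 2 distinct, len 2
[j, m, j] 2 distinct, len 3
[j, x] 2 distinct, len 2
[j, x, x] 2 distinct, len 3
[j, x, x, x] 2 distinct, len 4
[j, x, x, x, j] 2 distinct, len 5
[j, x, x, x, j, j] 2 distinct, len 6
[j, x, x, x, j, j, j] 2 distinct, len 7
[j, x, x, x, j, j, j, j] 2 distinct, len 8
[j, x, x, x, j, j, j, j, x] 2 distinct, len 9
[x, m] 2 distinct, len 2
[x, m, x] 2 distinct, len 3
[x, j] 2 distinct, len 2
Longest length with ≤2 distinct: 9.

9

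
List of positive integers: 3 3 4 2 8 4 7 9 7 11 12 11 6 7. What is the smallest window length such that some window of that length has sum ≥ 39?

add 3: running sum 3 < 39
add 3: running sum 6 < 39
add 4: running sum 10 < 39
add 2: running sum 12 < 39
add 8: running sum 20 < 39
add 4: running sum 24 < 39
add 7: running sum 31 < 39
add 9: shortest ending here [3, 3, 4, 2, 8, 4, 7, 9] sum 40, len 8
add 7: shortest ending here [4, 2, 8, 4, 7, 9, 7] sum 41, len 7
add 11: shortest ending here [8, 4, 7, 9, 7, 11] sum 46, len 6
add 12: shortest ending here [9, 7, 11, 12] sum 39, len 4
add 11: shortest ending here [7, 11, 12, 11] sum 41, len 4
add 6: shortest ending here [11, 12, 11, 6] sum 40, len 4
add 7: shortest ending here [11, 12, 11, 6, 7] sum 47, len 5
Shortest qualifying length: 4.

4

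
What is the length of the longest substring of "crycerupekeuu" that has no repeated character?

add c: [c] len 1
add r: [c, r] len 2
add y: [c, r, y] len 3
add c (repeat c, move left end past it): [r, y, c] len 3
add e: [r, y, c, e] len 4
add r (repeat r, move left end past it): [y, c, e, r] len 4
add u: [y, c, e, r, u] len 5
add p: [y, c, e, r, u, p] len 6
add e (repeat e, move left end past it): [r, u, p, e] len 4
add k: [r, u, p, e, k] len 5
add e (repeat e, move left end past it): [k, e] len 2
add u: [k, e, u] len 3
add u (repeat u, move left end past it): [u] len 1
Longest all-distinct length: 6.

6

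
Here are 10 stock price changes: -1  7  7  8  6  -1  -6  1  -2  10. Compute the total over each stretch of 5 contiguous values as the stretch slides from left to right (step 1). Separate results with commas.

27, 27, 14, 8, -2, 2

-1 7 7 8 6 → sum 27
7 7 8 6 -1 → sum 27
7 8 6 -1 -6 → sum 14
8 6 -1 -6 1 → sum 8
6 -1 -6 1 -2 → sum -2
-1 -6 1 -2 10 → sum 2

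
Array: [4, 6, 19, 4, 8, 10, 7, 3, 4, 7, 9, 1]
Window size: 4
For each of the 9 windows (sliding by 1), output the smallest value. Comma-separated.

4, 4, 4, 4, 3, 3, 3, 3, 1

(4, 6, 19, 4) → min 4
(6, 19, 4, 8) → min 4
(19, 4, 8, 10) → min 4
(4, 8, 10, 7) → min 4
(8, 10, 7, 3) → min 3
(10, 7, 3, 4) → min 3
(7, 3, 4, 7) → min 3
(3, 4, 7, 9) → min 3
(4, 7, 9, 1) → min 1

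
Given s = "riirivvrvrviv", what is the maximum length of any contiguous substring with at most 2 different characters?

6

add r: window [r] (1 distinct), len 1
add i: window [r, i] (2 distinct), len 2
add i: window [r, i, i] (2 distinct), len 3
add r: window [r, i, i, r] (2 distinct), len 4
add i: window [r, i, i, r, i] (2 distinct), len 5
add v: window [i, v] (2 distinct), len 2
add v: window [i, v, v] (2 distinct), len 3
add r: window [v, v, r] (2 distinct), len 3
add v: window [v, v, r, v] (2 distinct), len 4
add r: window [v, v, r, v, r] (2 distinct), len 5
add v: window [v, v, r, v, r, v] (2 distinct), len 6
add i: window [v, i] (2 distinct), len 2
add v: window [v, i, v] (2 distinct), len 3
Longest length with ≤2 distinct: 6.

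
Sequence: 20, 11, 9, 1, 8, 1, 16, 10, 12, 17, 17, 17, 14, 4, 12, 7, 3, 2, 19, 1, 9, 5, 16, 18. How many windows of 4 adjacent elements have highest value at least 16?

(20, 11, 9, 1) → max 20  ≥ 16 ✓
(11, 9, 1, 8) → max 11
(9, 1, 8, 1) → max 9
(1, 8, 1, 16) → max 16  ≥ 16 ✓
(8, 1, 16, 10) → max 16  ≥ 16 ✓
(1, 16, 10, 12) → max 16  ≥ 16 ✓
(16, 10, 12, 17) → max 17  ≥ 16 ✓
(10, 12, 17, 17) → max 17  ≥ 16 ✓
(12, 17, 17, 17) → max 17  ≥ 16 ✓
(17, 17, 17, 14) → max 17  ≥ 16 ✓
(17, 17, 14, 4) → max 17  ≥ 16 ✓
(17, 14, 4, 12) → max 17  ≥ 16 ✓
(14, 4, 12, 7) → max 14
(4, 12, 7, 3) → max 12
(12, 7, 3, 2) → max 12
(7, 3, 2, 19) → max 19  ≥ 16 ✓
(3, 2, 19, 1) → max 19  ≥ 16 ✓
(2, 19, 1, 9) → max 19  ≥ 16 ✓
(19, 1, 9, 5) → max 19  ≥ 16 ✓
(1, 9, 5, 16) → max 16  ≥ 16 ✓
(9, 5, 16, 18) → max 18  ≥ 16 ✓
16 windows satisfy the condition.

16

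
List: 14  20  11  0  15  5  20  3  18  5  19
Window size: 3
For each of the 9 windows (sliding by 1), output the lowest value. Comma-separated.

11, 0, 0, 0, 5, 3, 3, 3, 5

Sliding a size-3 window across the 11 values:
14 20 11 → min 11
20 11 0 → min 0
11 0 15 → min 0
0 15 5 → min 0
15 5 20 → min 5
5 20 3 → min 3
20 3 18 → min 3
3 18 5 → min 3
18 5 19 → min 5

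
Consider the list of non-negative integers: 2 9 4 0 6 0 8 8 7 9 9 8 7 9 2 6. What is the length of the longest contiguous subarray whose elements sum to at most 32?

[2] sum 2 len 1
[2, 9] sum 11 len 2
[2, 9, 4] sum 15 len 3
[2, 9, 4, 0] sum 15 len 4
[2, 9, 4, 0, 6] sum 21 len 5
[2, 9, 4, 0, 6, 0] sum 21 len 6
[2, 9, 4, 0, 6, 0, 8] sum 29 len 7
[4, 0, 6, 0, 8, 8] sum 26 len 6
[0, 6, 0, 8, 8, 7] sum 29 len 6
[0, 8, 8, 7, 9] sum 32 len 5
[7, 9, 9] sum 25 len 3
[9, 9, 8] sum 26 len 3
[9, 8, 7] sum 24 len 3
[8, 7, 9] sum 24 len 3
[8, 7, 9, 2] sum 26 len 4
[8, 7, 9, 2, 6] sum 32 len 5
Longest length seen: 7.

7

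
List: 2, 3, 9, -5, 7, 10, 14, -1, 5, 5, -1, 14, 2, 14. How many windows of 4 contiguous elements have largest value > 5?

2 3 9 -5 → max 9  > 5 ✓
3 9 -5 7 → max 9  > 5 ✓
9 -5 7 10 → max 10  > 5 ✓
-5 7 10 14 → max 14  > 5 ✓
7 10 14 -1 → max 14  > 5 ✓
10 14 -1 5 → max 14  > 5 ✓
14 -1 5 5 → max 14  > 5 ✓
-1 5 5 -1 → max 5
5 5 -1 14 → max 14  > 5 ✓
5 -1 14 2 → max 14  > 5 ✓
-1 14 2 14 → max 14  > 5 ✓
10 windows satisfy the condition.

10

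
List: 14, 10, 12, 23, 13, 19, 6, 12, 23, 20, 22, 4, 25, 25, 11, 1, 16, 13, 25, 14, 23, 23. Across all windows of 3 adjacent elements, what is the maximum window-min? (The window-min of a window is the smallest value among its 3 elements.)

Window mins for each of the 20 positions:
14 10 12 → min 10
10 12 23 → min 10
12 23 13 → min 12
23 13 19 → min 13
13 19 6 → min 6
19 6 12 → min 6
6 12 23 → min 6
12 23 20 → min 12
23 20 22 → min 20
20 22 4 → min 4
22 4 25 → min 4
4 25 25 → min 4
25 25 11 → min 11
25 11 1 → min 1
11 1 16 → min 1
1 16 13 → min 1
16 13 25 → min 13
13 25 14 → min 13
25 14 23 → min 14
14 23 23 → min 14
Maximum of these is 20.

20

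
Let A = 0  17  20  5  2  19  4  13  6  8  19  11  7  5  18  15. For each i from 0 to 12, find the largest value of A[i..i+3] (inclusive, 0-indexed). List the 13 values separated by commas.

20, 20, 20, 19, 19, 19, 13, 19, 19, 19, 19, 18, 18

Sliding a size-4 window across the 16 values:
0 17 20 5 → max 20
17 20 5 2 → max 20
20 5 2 19 → max 20
5 2 19 4 → max 19
2 19 4 13 → max 19
19 4 13 6 → max 19
4 13 6 8 → max 13
13 6 8 19 → max 19
6 8 19 11 → max 19
8 19 11 7 → max 19
19 11 7 5 → max 19
11 7 5 18 → max 18
7 5 18 15 → max 18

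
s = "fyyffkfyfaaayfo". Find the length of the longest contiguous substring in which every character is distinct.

4

[f] len 1
[f, y] len 2
[y] len 1
[y, f] len 2
[f] len 1
[f, k] len 2
[k, f] len 2
[k, f, y] len 3
[y, f] len 2
[y, f, a] len 3
[a] len 1
[a] len 1
[a, y] len 2
[a, y, f] len 3
[a, y, f, o] len 4
Longest all-distinct length: 4.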